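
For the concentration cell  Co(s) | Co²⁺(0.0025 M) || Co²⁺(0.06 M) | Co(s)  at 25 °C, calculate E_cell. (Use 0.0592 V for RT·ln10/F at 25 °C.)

Both half-cells are Co²⁺/Co, so E°_cell = 0. The concentrated side is the cathode; the cell reaction moves Co²⁺ from high to low concentration with n = 2.
Q = [Co²⁺]_dilute/[Co²⁺]_conc = 0.0025/0.06 = 0.0417.
E = 0 − (0.0592/2) log Q = −(0.0592/2)(-1.380) = 0.0408 V.

0.041 V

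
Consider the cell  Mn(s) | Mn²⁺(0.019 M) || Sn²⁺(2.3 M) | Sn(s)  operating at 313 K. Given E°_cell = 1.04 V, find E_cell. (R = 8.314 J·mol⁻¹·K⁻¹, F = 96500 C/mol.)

1.10 V

Balancing electrons gives n = 2; the reaction quotient is Q = [Mn²⁺]/[Sn²⁺] = 0.00826.
E = E° − (RT/nF) ln Q = 1.04 − (8.314×313)/(2×96500) × (-4.796) = 1.040 + 0.065 = 1.105 V.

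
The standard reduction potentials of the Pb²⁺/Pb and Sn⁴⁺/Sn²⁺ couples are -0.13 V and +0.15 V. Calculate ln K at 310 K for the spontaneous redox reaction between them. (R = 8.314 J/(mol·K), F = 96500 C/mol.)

ln K = 21.0

E°_cell = +0.15 − (-0.13) = 0.28 V, with n = 2 electrons transferred.
At equilibrium E = 0, so the Nernst equation gives ln K = nFE°/RT = (2)(96500)(0.28)/((8.314)(310)) = 20.97.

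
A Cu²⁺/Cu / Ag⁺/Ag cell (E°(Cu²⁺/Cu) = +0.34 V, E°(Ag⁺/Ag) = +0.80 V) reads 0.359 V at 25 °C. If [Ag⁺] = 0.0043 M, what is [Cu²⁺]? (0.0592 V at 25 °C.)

0.048 M

From the Nernst equation, log Q = n(E° − E)/0.0592 = 2(0.46 − 0.359)/0.0592 = 3.412, so Q = 2580.
With Q = [Cu²⁺]/[Ag⁺]^2 and the known concentrations, [Cu²⁺] in the numerator gives [Cu²⁺] = 0.048 M.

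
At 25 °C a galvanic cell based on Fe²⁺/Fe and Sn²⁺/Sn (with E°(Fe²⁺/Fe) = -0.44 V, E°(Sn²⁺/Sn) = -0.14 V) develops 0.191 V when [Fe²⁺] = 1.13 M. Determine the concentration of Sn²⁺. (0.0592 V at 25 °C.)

From the Nernst equation, log Q = n(E° − E)/0.0592 = 2(0.30 − 0.191)/0.0592 = 3.682, so Q = 4810.
With Q = [Fe²⁺]/[Sn²⁺] and the known concentrations, [Sn²⁺] in the denominator gives [Sn²⁺] = 2.3 × 10^-4 M.

2.3 × 10^-4 M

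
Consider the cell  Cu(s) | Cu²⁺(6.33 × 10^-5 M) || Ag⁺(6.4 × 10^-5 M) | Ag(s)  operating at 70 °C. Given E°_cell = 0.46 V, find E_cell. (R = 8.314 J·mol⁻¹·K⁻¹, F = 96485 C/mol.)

0.317 V

Balancing electrons gives n = 2; the reaction quotient is Q = [Cu²⁺]/[Ag⁺]^2 = 1.55 × 10^4.
E = E° − (RT/nF) ln Q = 0.46 − (8.314×343)/(2×96485) × (9.646) = 0.460 − 0.143 = 0.317 V.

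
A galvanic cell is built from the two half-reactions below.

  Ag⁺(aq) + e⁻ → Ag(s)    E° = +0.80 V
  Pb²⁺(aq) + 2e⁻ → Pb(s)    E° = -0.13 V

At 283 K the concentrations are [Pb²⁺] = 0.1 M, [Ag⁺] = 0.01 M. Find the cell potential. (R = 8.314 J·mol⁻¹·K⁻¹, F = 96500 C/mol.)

0.846 V

The Ag⁺/Ag couple has the higher reduction potential and acts as the cathode, so E°_cell = +0.80 − (-0.13) = 0.93 V.
Balancing electrons gives n = 2; the reaction quotient is Q = [Pb²⁺]/[Ag⁺]^2 = 1000.
E = E° − (RT/nF) ln Q = 0.93 − (8.314×283)/(2×96500) × (6.908) = 0.930 − 0.084 = 0.846 V.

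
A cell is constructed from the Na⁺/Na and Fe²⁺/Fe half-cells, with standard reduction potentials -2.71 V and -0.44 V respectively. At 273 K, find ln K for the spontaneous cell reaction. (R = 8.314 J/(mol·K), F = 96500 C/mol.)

E°_cell = -0.44 − (-2.71) = 2.27 V, with n = 2 electrons transferred.
At equilibrium E = 0, so the Nernst equation gives ln K = nFE°/RT = (2)(96500)(2.27)/((8.314)(273)) = 193.02.

ln K = 193.0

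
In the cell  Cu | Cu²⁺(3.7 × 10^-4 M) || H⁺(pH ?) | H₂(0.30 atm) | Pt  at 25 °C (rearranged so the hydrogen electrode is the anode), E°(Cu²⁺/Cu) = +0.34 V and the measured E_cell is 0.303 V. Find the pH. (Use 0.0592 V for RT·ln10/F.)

E°_cell = 0.34 V and n = 2.
log Q = n(E° − E)/0.0592 = 2×(0.34 − 0.303)/0.0592 = 1.250.
With Q = [H⁺]^2 / ([Cu²⁺]·P(H₂)), solving for [H⁺] gives log[H⁺] = -1.352, so pH = 1.35.

pH = 1.35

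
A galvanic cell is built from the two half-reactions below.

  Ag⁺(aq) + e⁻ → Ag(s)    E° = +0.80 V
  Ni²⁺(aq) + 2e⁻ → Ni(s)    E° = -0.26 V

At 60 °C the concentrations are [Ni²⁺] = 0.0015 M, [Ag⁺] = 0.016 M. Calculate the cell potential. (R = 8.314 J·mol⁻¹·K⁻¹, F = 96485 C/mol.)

The Ag⁺/Ag couple has the higher reduction potential and acts as the cathode, so E°_cell = +0.80 − (-0.26) = 1.06 V.
Balancing electrons gives n = 2; the reaction quotient is Q = [Ni²⁺]/[Ag⁺]^2 = 5.86.
E = E° − (RT/nF) ln Q = 1.06 − (8.314×333)/(2×96485) × (1.768) = 1.060 − 0.025 = 1.035 V.

1.03 V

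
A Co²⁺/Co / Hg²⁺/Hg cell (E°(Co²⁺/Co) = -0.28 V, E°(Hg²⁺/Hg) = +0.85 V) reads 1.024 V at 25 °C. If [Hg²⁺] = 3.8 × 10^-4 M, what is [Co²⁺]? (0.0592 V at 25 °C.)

From the Nernst equation, log Q = n(E° − E)/0.0592 = 2(1.13 − 1.024)/0.0592 = 3.581, so Q = 3810.
With Q = [Co²⁺]/[Hg²⁺] and the known concentrations, [Co²⁺] in the numerator gives [Co²⁺] = 1.4 M.

1.4 M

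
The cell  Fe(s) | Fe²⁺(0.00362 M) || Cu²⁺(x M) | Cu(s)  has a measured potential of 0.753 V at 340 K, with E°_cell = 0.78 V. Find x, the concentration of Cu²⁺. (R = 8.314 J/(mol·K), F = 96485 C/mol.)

From the Nernst equation, ln Q = nF(E° − E)/RT = 2×96485×(0.78 − 0.753)/(8.314×340) = 1.843, so Q = 6.32.
With Q = [Fe²⁺]/[Cu²⁺] and the known concentrations, [Cu²⁺] in the denominator gives [Cu²⁺] = 5.7 × 10^-4 M.

5.7 × 10^-4 M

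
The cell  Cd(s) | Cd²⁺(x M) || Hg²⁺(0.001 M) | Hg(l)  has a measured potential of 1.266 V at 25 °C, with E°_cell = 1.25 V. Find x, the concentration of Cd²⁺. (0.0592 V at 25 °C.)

From the Nernst equation, log Q = n(E° − E)/0.0592 = 2(1.25 − 1.266)/0.0592 = -0.541, so Q = 0.288.
With Q = [Cd²⁺]/[Hg²⁺] and the known concentrations, [Cd²⁺] in the numerator gives [Cd²⁺] = 2.9 × 10^-4 M.

2.9 × 10^-4 M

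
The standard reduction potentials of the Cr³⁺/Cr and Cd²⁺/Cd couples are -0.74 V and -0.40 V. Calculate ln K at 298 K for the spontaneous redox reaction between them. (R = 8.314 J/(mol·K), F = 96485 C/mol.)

E°_cell = -0.40 − (-0.74) = 0.34 V, with n = 6 electrons transferred.
At equilibrium E = 0, so the Nernst equation gives ln K = nFE°/RT = (6)(96485)(0.34)/((8.314)(298)) = 79.44.

ln K = 79.4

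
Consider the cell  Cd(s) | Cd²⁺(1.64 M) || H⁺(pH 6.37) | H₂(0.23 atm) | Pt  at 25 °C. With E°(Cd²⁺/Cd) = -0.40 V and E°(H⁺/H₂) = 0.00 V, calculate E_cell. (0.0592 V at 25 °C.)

0.035 V

The hydrogen couple is the cathode, so E°_cell = 0.40 V; n = 2.
[H⁺] = 10^(−6.37) = 4.3 × 10^-7 M, and Q = [Cd²⁺]·P(H₂) / [H⁺]^2 = 2.07 × 10^12.
E = E° − (0.0592/2) log Q = 0.40 − (0.0592/2)(12.317) = 0.035 V.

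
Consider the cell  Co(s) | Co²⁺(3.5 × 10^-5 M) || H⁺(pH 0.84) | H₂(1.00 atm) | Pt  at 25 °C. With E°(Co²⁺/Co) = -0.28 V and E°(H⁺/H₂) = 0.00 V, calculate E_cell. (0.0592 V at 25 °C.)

0.36 V

The hydrogen couple is the cathode, so E°_cell = 0.28 V; n = 2.
[H⁺] = 10^(−0.84) = 0.14 M, and Q = [Co²⁺]·P(H₂) / [H⁺]^2 = 0.00168.
E = E° − (0.0592/2) log Q = 0.28 − (0.0592/2)(-2.776) = 0.362 V.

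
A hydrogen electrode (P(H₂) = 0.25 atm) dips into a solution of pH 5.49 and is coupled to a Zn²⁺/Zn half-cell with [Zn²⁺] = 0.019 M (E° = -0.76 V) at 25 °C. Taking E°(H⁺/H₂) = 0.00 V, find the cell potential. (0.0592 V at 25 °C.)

The hydrogen couple is the cathode, so E°_cell = 0.76 V; n = 2.
[H⁺] = 10^(−5.49) = 3.2 × 10^-6 M, and Q = [Zn²⁺]·P(H₂) / [H⁺]^2 = 4.54 × 10^8.
E = E° − (0.0592/2) log Q = 0.76 − (0.0592/2)(8.657) = 0.504 V.

0.50 V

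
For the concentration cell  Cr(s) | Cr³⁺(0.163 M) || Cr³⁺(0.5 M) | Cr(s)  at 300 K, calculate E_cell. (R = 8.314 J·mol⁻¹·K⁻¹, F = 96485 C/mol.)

0.010 V

Both half-cells are Cr³⁺/Cr, so E°_cell = 0. The concentrated side is the cathode; the cell reaction moves Cr³⁺ from high to low concentration with n = 3.
Q = [Cr³⁺]_dilute/[Cr³⁺]_conc = 0.163/0.5 = 0.326.
E = 0 − (RT/nF) ln Q = −((8.314×300)/(3×96485))(-1.121) = 0.0097 V.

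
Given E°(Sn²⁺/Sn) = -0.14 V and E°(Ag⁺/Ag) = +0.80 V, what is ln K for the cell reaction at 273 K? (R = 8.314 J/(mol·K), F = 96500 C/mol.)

ln K = 79.9

E°_cell = +0.80 − (-0.14) = 0.94 V, with n = 2 electrons transferred.
At equilibrium E = 0, so the Nernst equation gives ln K = nFE°/RT = (2)(96500)(0.94)/((8.314)(273)) = 79.93.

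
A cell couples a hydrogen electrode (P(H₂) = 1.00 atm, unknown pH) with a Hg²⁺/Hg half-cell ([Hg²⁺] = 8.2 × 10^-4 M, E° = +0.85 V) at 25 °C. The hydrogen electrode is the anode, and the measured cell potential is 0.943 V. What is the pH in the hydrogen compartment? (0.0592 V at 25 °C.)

E°_cell = 0.85 V and n = 2.
log Q = n(E° − E)/0.0592 = 2×(0.85 − 0.943)/0.0592 = -3.142.
With Q = [H⁺]^2 / ([Hg²⁺]·P(H₂)), solving for [H⁺] gives log[H⁺] = -3.114, so pH = 3.11.

pH = 3.11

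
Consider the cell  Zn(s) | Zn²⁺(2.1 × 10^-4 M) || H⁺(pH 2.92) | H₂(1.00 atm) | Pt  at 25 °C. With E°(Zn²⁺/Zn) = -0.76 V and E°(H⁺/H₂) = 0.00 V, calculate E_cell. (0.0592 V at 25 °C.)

0.70 V

The hydrogen couple is the cathode, so E°_cell = 0.76 V; n = 2.
[H⁺] = 10^(−2.92) = 0.0012 M, and Q = [Zn²⁺]·P(H₂) / [H⁺]^2 = 145.
E = E° − (0.0592/2) log Q = 0.76 − (0.0592/2)(2.162) = 0.696 V.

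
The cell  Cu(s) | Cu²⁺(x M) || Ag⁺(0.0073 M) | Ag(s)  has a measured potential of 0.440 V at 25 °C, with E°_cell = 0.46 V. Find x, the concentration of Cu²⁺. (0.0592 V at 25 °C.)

2.5 × 10^-4 M

From the Nernst equation, log Q = n(E° − E)/0.0592 = 2(0.46 − 0.440)/0.0592 = 0.676, so Q = 4.74.
With Q = [Cu²⁺]/[Ag⁺]^2 and the known concentrations, [Cu²⁺] in the numerator gives [Cu²⁺] = 2.5 × 10^-4 M.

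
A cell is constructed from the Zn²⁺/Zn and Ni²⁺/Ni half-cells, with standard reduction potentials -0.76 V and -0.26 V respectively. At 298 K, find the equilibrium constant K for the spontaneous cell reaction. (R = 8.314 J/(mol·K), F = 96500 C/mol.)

E°_cell = -0.26 − (-0.76) = 0.50 V, with n = 2 electrons transferred.
At equilibrium E = 0, so the Nernst equation gives ln K = nFE°/RT = (2)(96500)(0.50)/((8.314)(298)) = 38.95.
K = e^38.95 = 8.2 × 10^16.

8.2 × 10^16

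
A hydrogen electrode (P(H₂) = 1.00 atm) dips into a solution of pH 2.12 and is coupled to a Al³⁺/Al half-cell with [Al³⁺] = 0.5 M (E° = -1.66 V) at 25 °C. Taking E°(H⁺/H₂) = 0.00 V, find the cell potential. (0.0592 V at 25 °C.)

The hydrogen couple is the cathode, so E°_cell = 1.66 V; n = 6.
[H⁺] = 10^(−2.12) = 0.0076 M, and Q = [Al³⁺]^2·P(H₂)^3 / [H⁺]^6 = 1.31 × 10^12.
E = E° − (0.0592/6) log Q = 1.66 − (0.0592/6)(12.118) = 1.540 V.

1.54 V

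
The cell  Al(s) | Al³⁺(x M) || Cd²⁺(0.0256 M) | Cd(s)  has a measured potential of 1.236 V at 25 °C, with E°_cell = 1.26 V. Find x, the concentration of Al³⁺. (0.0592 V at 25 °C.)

From the Nernst equation, log Q = n(E° − E)/0.0592 = 6(1.26 − 1.236)/0.0592 = 2.432, so Q = 271.
With Q = [Al³⁺]^2/[Cd²⁺]^3 and the known concentrations, [Al³⁺]^2 in the numerator gives [Al³⁺] = 0.067 M.

0.067 M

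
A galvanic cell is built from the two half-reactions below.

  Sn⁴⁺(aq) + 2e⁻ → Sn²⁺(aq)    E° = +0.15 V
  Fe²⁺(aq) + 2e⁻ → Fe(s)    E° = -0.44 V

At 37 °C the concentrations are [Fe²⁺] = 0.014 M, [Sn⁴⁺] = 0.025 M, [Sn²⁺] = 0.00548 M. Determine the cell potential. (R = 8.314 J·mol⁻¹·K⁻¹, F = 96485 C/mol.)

The Sn⁴⁺/Sn²⁺ couple has the higher reduction potential and acts as the cathode, so E°_cell = +0.15 − (-0.44) = 0.59 V.
Balancing electrons gives n = 2; the reaction quotient is Q = [Fe²⁺]·[Sn²⁺]/[Sn⁴⁺] = 0.00307.
E = E° − (RT/nF) ln Q = 0.59 − (8.314×310)/(2×96485) × (-5.786) = 0.590 + 0.077 = 0.667 V.

0.667 V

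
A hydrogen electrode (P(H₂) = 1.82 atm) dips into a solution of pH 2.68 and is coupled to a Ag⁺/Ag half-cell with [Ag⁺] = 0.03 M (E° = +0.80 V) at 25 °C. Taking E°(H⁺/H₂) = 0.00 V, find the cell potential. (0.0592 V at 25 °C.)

The Ag⁺/Ag couple is the cathode, so E°_cell = 0.80 V; n = 2.
[H⁺] = 10^(−2.68) = 0.0021 M, and Q = [H⁺]^2 / ([Ag⁺]^2·P(H₂)) = 0.00266.
E = E° − (0.0592/2) log Q = 0.80 − (0.0592/2)(-2.574) = 0.876 V.

0.88 V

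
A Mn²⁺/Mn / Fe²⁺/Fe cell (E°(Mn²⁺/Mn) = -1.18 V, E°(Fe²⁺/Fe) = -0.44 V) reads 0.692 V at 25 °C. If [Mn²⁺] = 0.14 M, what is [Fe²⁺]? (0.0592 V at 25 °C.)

From the Nernst equation, log Q = n(E° − E)/0.0592 = 2(0.74 − 0.692)/0.0592 = 1.622, so Q = 41.8.
With Q = [Mn²⁺]/[Fe²⁺] and the known concentrations, [Fe²⁺] in the denominator gives [Fe²⁺] = 0.0033 M.

0.0033 M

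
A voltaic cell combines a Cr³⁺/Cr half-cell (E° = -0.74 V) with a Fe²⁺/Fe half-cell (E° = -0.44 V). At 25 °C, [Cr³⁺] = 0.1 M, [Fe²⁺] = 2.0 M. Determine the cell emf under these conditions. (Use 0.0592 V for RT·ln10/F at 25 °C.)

The Fe²⁺/Fe couple has the higher reduction potential and acts as the cathode, so E°_cell = -0.44 − (-0.74) = 0.30 V.
Balancing electrons gives n = 6; the reaction quotient is Q = [Cr³⁺]^2/[Fe²⁺]^3 = 0.00125.
At 25 °C, E = E° − (0.0592/n) log Q = 0.30 − (0.0592/6)(-2.903) = 0.300 + 0.029 = 0.329 V.

0.329 V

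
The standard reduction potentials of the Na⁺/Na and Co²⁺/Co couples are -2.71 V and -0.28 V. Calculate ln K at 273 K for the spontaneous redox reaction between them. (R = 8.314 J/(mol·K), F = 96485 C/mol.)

ln K = 206.6

E°_cell = -0.28 − (-2.71) = 2.43 V, with n = 2 electrons transferred.
At equilibrium E = 0, so the Nernst equation gives ln K = nFE°/RT = (2)(96485)(2.43)/((8.314)(273)) = 206.60.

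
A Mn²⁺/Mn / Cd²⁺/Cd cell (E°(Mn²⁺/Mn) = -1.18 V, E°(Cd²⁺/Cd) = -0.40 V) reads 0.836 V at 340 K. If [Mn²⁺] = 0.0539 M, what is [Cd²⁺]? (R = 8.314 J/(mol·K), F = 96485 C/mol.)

From the Nernst equation, ln Q = nF(E° − E)/RT = 2×96485×(0.78 − 0.836)/(8.314×340) = -3.823, so Q = 0.0219.
With Q = [Mn²⁺]/[Cd²⁺] and the known concentrations, [Cd²⁺] in the denominator gives [Cd²⁺] = 2.5 M.

2.5 M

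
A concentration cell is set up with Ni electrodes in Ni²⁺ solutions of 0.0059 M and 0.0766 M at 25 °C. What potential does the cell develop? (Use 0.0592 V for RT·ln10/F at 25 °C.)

Both half-cells are Ni²⁺/Ni, so E°_cell = 0. The concentrated side is the cathode; the cell reaction moves Ni²⁺ from high to low concentration with n = 2.
Q = [Ni²⁺]_dilute/[Ni²⁺]_conc = 0.0059/0.0766 = 0.0770.
E = 0 − (0.0592/2) log Q = −(0.0592/2)(-1.113) = 0.0329 V.

0.033 V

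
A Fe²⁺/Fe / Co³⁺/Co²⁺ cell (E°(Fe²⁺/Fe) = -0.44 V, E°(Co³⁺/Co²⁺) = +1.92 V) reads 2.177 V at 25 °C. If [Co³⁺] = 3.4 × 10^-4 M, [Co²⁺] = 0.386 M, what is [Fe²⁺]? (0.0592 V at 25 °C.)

From the Nernst equation, log Q = n(E° − E)/0.0592 = 2(2.36 − 2.177)/0.0592 = 6.182, so Q = 1.52 × 10^6.
With Q = [Fe²⁺]·[Co²⁺]^2/[Co³⁺]^2 and the known concentrations, [Fe²⁺] in the numerator gives [Fe²⁺] = 1.2 M.

1.2 M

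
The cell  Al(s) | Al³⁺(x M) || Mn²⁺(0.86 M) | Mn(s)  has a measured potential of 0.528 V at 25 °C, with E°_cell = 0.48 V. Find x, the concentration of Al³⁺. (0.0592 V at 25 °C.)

0.0029 M

From the Nernst equation, log Q = n(E° − E)/0.0592 = 6(0.48 − 0.528)/0.0592 = -4.865, so Q = 1.37 × 10^-5.
With Q = [Al³⁺]^2/[Mn²⁺]^3 and the known concentrations, [Al³⁺]^2 in the numerator gives [Al³⁺] = 0.0029 M.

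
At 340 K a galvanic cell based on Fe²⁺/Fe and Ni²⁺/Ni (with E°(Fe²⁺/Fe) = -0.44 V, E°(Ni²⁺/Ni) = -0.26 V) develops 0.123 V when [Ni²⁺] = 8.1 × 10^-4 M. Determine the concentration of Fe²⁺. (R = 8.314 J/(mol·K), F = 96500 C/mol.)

From the Nernst equation, ln Q = nF(E° − E)/RT = 2×96500×(0.18 − 0.123)/(8.314×340) = 3.892, so Q = 49.0.
With Q = [Fe²⁺]/[Ni²⁺] and the known concentrations, [Fe²⁺] in the numerator gives [Fe²⁺] = 0.04 M.

0.04 M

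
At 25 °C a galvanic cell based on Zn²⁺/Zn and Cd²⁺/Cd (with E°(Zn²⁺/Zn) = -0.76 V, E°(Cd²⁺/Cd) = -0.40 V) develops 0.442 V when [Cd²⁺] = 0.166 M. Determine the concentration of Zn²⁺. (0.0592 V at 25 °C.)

From the Nernst equation, log Q = n(E° − E)/0.0592 = 2(0.36 − 0.442)/0.0592 = -2.770, so Q = 0.00170.
With Q = [Zn²⁺]/[Cd²⁺] and the known concentrations, [Zn²⁺] in the numerator gives [Zn²⁺] = 2.8 × 10^-4 M.

2.8 × 10^-4 M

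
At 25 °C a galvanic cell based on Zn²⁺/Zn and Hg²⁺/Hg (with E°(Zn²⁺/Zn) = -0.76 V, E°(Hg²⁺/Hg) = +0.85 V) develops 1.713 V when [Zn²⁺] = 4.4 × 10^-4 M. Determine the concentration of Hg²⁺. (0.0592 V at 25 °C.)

1.3 M

From the Nernst equation, log Q = n(E° − E)/0.0592 = 2(1.61 − 1.713)/0.0592 = -3.480, so Q = 3.31 × 10^-4.
With Q = [Zn²⁺]/[Hg²⁺] and the known concentrations, [Hg²⁺] in the denominator gives [Hg²⁺] = 1.3 M.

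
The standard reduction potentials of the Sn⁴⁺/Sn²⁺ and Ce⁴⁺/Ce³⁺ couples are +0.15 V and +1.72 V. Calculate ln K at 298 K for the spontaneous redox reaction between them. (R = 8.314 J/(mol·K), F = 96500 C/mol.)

ln K = 122.3

E°_cell = +1.72 − (+0.15) = 1.57 V, with n = 2 electrons transferred.
At equilibrium E = 0, so the Nernst equation gives ln K = nFE°/RT = (2)(96500)(1.57)/((8.314)(298)) = 122.30.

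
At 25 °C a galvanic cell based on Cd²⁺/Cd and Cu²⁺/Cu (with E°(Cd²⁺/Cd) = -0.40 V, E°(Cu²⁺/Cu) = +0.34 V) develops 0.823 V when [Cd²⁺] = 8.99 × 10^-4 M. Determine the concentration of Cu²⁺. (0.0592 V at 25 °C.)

0.57 M

From the Nernst equation, log Q = n(E° − E)/0.0592 = 2(0.74 − 0.823)/0.0592 = -2.804, so Q = 0.00157.
With Q = [Cd²⁺]/[Cu²⁺] and the known concentrations, [Cu²⁺] in the denominator gives [Cu²⁺] = 0.57 M.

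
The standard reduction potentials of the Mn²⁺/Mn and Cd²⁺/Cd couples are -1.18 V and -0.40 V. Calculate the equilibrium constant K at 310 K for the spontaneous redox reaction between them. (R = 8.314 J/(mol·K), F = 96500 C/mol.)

E°_cell = -0.40 − (-1.18) = 0.78 V, with n = 2 electrons transferred.
At equilibrium E = 0, so the Nernst equation gives ln K = nFE°/RT = (2)(96500)(0.78)/((8.314)(310)) = 58.41.
K = e^58.41 = 2.3 × 10^25.

2.3 × 10^25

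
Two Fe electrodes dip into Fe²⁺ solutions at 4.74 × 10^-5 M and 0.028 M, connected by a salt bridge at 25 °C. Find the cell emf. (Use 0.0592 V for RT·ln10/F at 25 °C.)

Both half-cells are Fe²⁺/Fe, so E°_cell = 0. The concentrated side is the cathode; the cell reaction moves Fe²⁺ from high to low concentration with n = 2.
Q = [Fe²⁺]_dilute/[Fe²⁺]_conc = 4.74 × 10^-5/0.028 = 0.00169.
E = 0 − (0.0592/2) log Q = −(0.0592/2)(-2.771) = 0.0820 V.

0.082 V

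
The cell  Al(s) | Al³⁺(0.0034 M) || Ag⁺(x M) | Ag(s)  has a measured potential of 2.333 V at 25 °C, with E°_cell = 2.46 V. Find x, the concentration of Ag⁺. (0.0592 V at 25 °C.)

0.0011 M

From the Nernst equation, log Q = n(E° − E)/0.0592 = 3(2.46 − 2.333)/0.0592 = 6.436, so Q = 2.73 × 10^6.
With Q = [Al³⁺]/[Ag⁺]^3 and the known concentrations, [Ag⁺]^3 in the denominator gives [Ag⁺] = 0.0011 M.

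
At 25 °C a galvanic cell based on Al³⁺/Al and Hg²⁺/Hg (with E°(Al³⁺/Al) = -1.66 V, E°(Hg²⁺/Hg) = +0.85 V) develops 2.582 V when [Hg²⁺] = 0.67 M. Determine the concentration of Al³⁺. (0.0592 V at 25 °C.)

1.2 × 10^-4 M

From the Nernst equation, log Q = n(E° − E)/0.0592 = 6(2.51 − 2.582)/0.0592 = -7.297, so Q = 5.04 × 10^-8.
With Q = [Al³⁺]^2/[Hg²⁺]^3 and the known concentrations, [Al³⁺]^2 in the numerator gives [Al³⁺] = 1.2 × 10^-4 M.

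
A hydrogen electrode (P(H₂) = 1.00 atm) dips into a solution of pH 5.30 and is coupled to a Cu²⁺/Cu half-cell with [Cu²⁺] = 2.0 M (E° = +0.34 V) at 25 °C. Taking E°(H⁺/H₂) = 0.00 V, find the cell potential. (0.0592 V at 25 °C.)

The Cu²⁺/Cu couple is the cathode, so E°_cell = 0.34 V; n = 2.
[H⁺] = 10^(−5.30) = 5 × 10^-6 M, and Q = [H⁺]^2 / ([Cu²⁺]·P(H₂)) = 1.26 × 10^-11.
E = E° − (0.0592/2) log Q = 0.34 − (0.0592/2)(-10.901) = 0.663 V.

0.66 V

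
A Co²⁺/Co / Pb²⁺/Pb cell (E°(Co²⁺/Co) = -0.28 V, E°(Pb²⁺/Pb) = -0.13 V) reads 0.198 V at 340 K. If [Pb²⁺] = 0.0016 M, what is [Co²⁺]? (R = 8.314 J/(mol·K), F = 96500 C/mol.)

6 × 10^-5 M

From the Nernst equation, ln Q = nF(E° − E)/RT = 2×96500×(0.15 − 0.198)/(8.314×340) = -3.277, so Q = 0.0377.
With Q = [Co²⁺]/[Pb²⁺] and the known concentrations, [Co²⁺] in the numerator gives [Co²⁺] = 6 × 10^-5 M.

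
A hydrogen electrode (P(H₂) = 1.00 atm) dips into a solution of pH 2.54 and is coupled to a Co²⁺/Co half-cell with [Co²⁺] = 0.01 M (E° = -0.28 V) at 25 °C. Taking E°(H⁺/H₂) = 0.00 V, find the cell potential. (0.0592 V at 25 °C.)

The hydrogen couple is the cathode, so E°_cell = 0.28 V; n = 2.
[H⁺] = 10^(−2.54) = 0.0029 M, and Q = [Co²⁺]·P(H₂) / [H⁺]^2 = 1200.
E = E° − (0.0592/2) log Q = 0.28 − (0.0592/2)(3.080) = 0.189 V.

0.19 V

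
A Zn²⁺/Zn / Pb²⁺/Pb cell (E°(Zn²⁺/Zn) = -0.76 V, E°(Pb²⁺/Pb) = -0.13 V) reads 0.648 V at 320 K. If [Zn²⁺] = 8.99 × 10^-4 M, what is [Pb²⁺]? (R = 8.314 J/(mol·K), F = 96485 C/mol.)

0.0033 M

From the Nernst equation, ln Q = nF(E° − E)/RT = 2×96485×(0.63 − 0.648)/(8.314×320) = -1.306, so Q = 0.271.
With Q = [Zn²⁺]/[Pb²⁺] and the known concentrations, [Pb²⁺] in the denominator gives [Pb²⁺] = 0.0033 M.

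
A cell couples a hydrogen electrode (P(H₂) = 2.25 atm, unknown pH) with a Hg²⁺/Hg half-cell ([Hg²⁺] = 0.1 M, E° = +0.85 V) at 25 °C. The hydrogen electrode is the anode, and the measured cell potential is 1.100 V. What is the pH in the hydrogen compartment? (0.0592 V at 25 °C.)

E°_cell = 0.85 V and n = 2.
log Q = n(E° − E)/0.0592 = 2×(0.85 − 1.100)/0.0592 = -8.446.
With Q = [H⁺]^2 / ([Hg²⁺]·P(H₂)), solving for [H⁺] gives log[H⁺] = -4.547, so pH = 4.55.

pH = 4.55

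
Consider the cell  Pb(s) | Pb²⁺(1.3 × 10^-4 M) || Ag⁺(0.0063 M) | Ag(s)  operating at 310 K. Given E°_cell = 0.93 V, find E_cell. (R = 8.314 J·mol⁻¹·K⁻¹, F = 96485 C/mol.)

0.914 V

Balancing electrons gives n = 2; the reaction quotient is Q = [Pb²⁺]/[Ag⁺]^2 = 3.28.
E = E° − (RT/nF) ln Q = 0.93 − (8.314×310)/(2×96485) × (1.186) = 0.930 − 0.016 = 0.914 V.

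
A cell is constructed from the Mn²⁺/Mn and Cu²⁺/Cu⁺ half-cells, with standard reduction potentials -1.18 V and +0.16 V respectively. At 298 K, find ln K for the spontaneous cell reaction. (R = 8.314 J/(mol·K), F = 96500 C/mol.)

ln K = 104.4

E°_cell = +0.16 − (-1.18) = 1.34 V, with n = 2 electrons transferred.
At equilibrium E = 0, so the Nernst equation gives ln K = nFE°/RT = (2)(96500)(1.34)/((8.314)(298)) = 104.38.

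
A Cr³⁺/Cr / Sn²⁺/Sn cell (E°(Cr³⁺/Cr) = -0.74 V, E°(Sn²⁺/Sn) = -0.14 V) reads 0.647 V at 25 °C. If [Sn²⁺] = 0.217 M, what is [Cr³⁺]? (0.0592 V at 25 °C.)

From the Nernst equation, log Q = n(E° − E)/0.0592 = 6(0.60 − 0.647)/0.0592 = -4.764, so Q = 1.72 × 10^-5.
With Q = [Cr³⁺]^2/[Sn²⁺]^3 and the known concentrations, [Cr³⁺]^2 in the numerator gives [Cr³⁺] = 4.2 × 10^-4 M.

4.2 × 10^-4 M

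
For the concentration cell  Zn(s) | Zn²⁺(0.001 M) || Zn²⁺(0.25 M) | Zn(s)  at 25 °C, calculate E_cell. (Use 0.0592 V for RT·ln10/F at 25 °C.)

Both half-cells are Zn²⁺/Zn, so E°_cell = 0. The concentrated side is the cathode; the cell reaction moves Zn²⁺ from high to low concentration with n = 2.
Q = [Zn²⁺]_dilute/[Zn²⁺]_conc = 0.001/0.25 = 0.00400.
E = 0 − (0.0592/2) log Q = −(0.0592/2)(-2.398) = 0.0710 V.

0.071 V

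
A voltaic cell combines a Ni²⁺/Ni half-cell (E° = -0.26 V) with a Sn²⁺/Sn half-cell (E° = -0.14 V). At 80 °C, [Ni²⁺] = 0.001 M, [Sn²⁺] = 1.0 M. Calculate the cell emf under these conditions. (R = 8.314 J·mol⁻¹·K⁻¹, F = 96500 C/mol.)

The Sn²⁺/Sn couple has the higher reduction potential and acts as the cathode, so E°_cell = -0.14 − (-0.26) = 0.12 V.
Balancing electrons gives n = 2; the reaction quotient is Q = [Ni²⁺]/[Sn²⁺] = 0.00100.
E = E° − (RT/nF) ln Q = 0.12 − (8.314×353)/(2×96500) × (-6.908) = 0.120 + 0.105 = 0.225 V.

0.225 V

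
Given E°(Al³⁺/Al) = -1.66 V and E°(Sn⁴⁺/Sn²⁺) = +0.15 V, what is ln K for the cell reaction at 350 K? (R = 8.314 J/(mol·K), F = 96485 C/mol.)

E°_cell = +0.15 − (-1.66) = 1.81 V, with n = 6 electrons transferred.
At equilibrium E = 0, so the Nernst equation gives ln K = nFE°/RT = (6)(96485)(1.81)/((8.314)(350)) = 360.09.

ln K = 360.1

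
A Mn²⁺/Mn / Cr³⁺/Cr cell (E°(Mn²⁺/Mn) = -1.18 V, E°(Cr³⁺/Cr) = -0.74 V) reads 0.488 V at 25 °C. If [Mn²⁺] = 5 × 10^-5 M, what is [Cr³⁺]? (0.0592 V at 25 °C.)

From the Nernst equation, log Q = n(E° − E)/0.0592 = 6(0.44 − 0.488)/0.0592 = -4.865, so Q = 1.37 × 10^-5.
With Q = [Mn²⁺]^3/[Cr³⁺]^2 and the known concentrations, [Cr³⁺]^2 in the denominator gives [Cr³⁺] = 9.6 × 10^-5 M.

9.6 × 10^-5 M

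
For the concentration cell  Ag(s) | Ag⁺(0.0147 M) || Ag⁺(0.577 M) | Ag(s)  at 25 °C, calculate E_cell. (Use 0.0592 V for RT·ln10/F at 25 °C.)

0.094 V

Both half-cells are Ag⁺/Ag, so E°_cell = 0. The concentrated side is the cathode; the cell reaction moves Ag⁺ from high to low concentration with n = 1.
Q = [Ag⁺]_dilute/[Ag⁺]_conc = 0.0147/0.577 = 0.0255.
E = 0 − (0.0592/1) log Q = −(0.0592/1)(-1.594) = 0.0944 V.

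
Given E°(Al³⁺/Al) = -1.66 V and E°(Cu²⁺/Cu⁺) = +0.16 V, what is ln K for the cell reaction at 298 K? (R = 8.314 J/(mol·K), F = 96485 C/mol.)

ln K = 212.6

E°_cell = +0.16 − (-1.66) = 1.82 V, with n = 3 electrons transferred.
At equilibrium E = 0, so the Nernst equation gives ln K = nFE°/RT = (3)(96485)(1.82)/((8.314)(298)) = 212.63.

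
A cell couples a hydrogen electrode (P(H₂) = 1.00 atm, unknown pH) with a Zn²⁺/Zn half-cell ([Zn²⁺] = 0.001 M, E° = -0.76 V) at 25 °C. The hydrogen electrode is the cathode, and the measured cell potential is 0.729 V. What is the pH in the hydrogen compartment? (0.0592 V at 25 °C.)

E°_cell = 0.76 V and n = 2.
log Q = n(E° − E)/0.0592 = 2×(0.76 − 0.729)/0.0592 = 1.047.
With Q = [Zn²⁺]·P(H₂) / [H⁺]^2, solving for [H⁺] gives log[H⁺] = -2.024, so pH = 2.02.

pH = 2.02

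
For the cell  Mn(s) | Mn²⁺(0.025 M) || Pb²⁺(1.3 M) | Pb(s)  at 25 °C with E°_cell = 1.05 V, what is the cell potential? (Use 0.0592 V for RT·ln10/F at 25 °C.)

1.10 V

Balancing electrons gives n = 2; the reaction quotient is Q = [Mn²⁺]/[Pb²⁺] = 0.0192.
At 25 °C, E = E° − (0.0592/n) log Q = 1.05 − (0.0592/2)(-1.716) = 1.050 + 0.051 = 1.101 V.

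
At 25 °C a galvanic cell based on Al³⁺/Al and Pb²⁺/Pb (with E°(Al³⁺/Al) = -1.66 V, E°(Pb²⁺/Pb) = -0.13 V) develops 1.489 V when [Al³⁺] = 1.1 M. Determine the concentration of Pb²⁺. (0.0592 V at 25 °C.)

From the Nernst equation, log Q = n(E° − E)/0.0592 = 6(1.53 − 1.489)/0.0592 = 4.155, so Q = 1.43 × 10^4.
With Q = [Al³⁺]^2/[Pb²⁺]^3 and the known concentrations, [Pb²⁺]^3 in the denominator gives [Pb²⁺] = 0.044 M.

0.044 M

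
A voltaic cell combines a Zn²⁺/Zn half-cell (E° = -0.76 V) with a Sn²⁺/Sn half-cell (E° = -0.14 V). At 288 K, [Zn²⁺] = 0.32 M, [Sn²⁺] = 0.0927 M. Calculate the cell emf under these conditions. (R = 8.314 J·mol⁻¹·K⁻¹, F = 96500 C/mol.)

0.605 V

The Sn²⁺/Sn couple has the higher reduction potential and acts as the cathode, so E°_cell = -0.14 − (-0.76) = 0.62 V.
Balancing electrons gives n = 2; the reaction quotient is Q = [Zn²⁺]/[Sn²⁺] = 3.45.
E = E° − (RT/nF) ln Q = 0.62 − (8.314×288)/(2×96500) × (1.239) = 0.620 − 0.015 = 0.605 V.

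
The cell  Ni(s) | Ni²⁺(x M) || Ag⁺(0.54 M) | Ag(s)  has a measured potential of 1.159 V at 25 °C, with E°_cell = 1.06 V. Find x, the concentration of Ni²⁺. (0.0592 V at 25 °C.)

From the Nernst equation, log Q = n(E° − E)/0.0592 = 2(1.06 − 1.159)/0.0592 = -3.345, so Q = 4.52 × 10^-4.
With Q = [Ni²⁺]/[Ag⁺]^2 and the known concentrations, [Ni²⁺] in the numerator gives [Ni²⁺] = 1.3 × 10^-4 M.

1.3 × 10^-4 M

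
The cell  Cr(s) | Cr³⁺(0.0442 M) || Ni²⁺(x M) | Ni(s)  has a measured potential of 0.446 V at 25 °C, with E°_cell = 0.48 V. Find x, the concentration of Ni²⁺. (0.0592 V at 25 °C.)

0.0089 M

From the Nernst equation, log Q = n(E° − E)/0.0592 = 6(0.48 − 0.446)/0.0592 = 3.446, so Q = 2790.
With Q = [Cr³⁺]^2/[Ni²⁺]^3 and the known concentrations, [Ni²⁺]^3 in the denominator gives [Ni²⁺] = 0.0089 M.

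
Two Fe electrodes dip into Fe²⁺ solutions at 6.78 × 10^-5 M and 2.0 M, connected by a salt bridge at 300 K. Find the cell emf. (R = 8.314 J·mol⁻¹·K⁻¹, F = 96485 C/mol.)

0.13 V

Both half-cells are Fe²⁺/Fe, so E°_cell = 0. The concentrated side is the cathode; the cell reaction moves Fe²⁺ from high to low concentration with n = 2.
Q = [Fe²⁺]_dilute/[Fe²⁺]_conc = 6.78 × 10^-5/2.0 = 3.39 × 10^-5.
E = 0 − (RT/nF) ln Q = −((8.314×300)/(2×96485))(-10.292) = 0.1330 V.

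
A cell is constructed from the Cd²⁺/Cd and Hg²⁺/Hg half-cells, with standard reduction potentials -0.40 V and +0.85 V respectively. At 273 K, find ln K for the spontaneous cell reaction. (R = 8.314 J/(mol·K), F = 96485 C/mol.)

ln K = 106.3

E°_cell = +0.85 − (-0.40) = 1.25 V, with n = 2 electrons transferred.
At equilibrium E = 0, so the Nernst equation gives ln K = nFE°/RT = (2)(96485)(1.25)/((8.314)(273)) = 106.27.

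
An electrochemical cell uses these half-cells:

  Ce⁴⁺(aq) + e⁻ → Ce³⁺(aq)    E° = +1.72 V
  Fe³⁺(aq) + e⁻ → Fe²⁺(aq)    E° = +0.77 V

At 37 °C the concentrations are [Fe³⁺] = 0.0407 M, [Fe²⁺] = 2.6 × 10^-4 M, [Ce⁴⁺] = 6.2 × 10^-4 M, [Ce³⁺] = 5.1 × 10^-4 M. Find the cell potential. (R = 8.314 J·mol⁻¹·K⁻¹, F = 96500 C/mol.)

0.820 V

The Ce⁴⁺/Ce³⁺ couple has the higher reduction potential and acts as the cathode, so E°_cell = +1.72 − (+0.77) = 0.95 V.
Balancing electrons gives n = 1; the reaction quotient is Q = [Fe³⁺]·[Ce³⁺]/([Fe²⁺]·[Ce⁴⁺]) = 129.
E = E° − (RT/nF) ln Q = 0.95 − (8.314×310)/(1×96500) × (4.858) = 0.950 − 0.130 = 0.820 V.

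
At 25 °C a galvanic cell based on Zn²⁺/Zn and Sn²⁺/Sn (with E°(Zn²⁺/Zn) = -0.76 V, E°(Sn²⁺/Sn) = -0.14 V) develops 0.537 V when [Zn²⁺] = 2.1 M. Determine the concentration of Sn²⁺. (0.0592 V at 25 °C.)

0.0033 M

From the Nernst equation, log Q = n(E° − E)/0.0592 = 2(0.62 − 0.537)/0.0592 = 2.804, so Q = 637.
With Q = [Zn²⁺]/[Sn²⁺] and the known concentrations, [Sn²⁺] in the denominator gives [Sn²⁺] = 0.0033 M.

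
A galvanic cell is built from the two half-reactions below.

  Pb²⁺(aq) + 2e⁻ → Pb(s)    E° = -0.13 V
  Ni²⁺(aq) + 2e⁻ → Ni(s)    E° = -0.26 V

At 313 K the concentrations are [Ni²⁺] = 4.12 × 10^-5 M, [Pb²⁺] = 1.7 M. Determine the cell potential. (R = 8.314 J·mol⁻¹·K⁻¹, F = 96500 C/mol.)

The Pb²⁺/Pb couple has the higher reduction potential and acts as the cathode, so E°_cell = -0.13 − (-0.26) = 0.13 V.
Balancing electrons gives n = 2; the reaction quotient is Q = [Ni²⁺]/[Pb²⁺] = 2.42 × 10^-5.
E = E° − (RT/nF) ln Q = 0.13 − (8.314×313)/(2×96500) × (-10.628) = 0.130 + 0.143 = 0.273 V.

0.273 V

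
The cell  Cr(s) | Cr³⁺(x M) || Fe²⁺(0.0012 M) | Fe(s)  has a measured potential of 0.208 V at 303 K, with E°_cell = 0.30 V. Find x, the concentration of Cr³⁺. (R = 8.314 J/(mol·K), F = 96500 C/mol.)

From the Nernst equation, ln Q = nF(E° − E)/RT = 6×96500×(0.30 − 0.208)/(8.314×303) = 21.145, so Q = 1.53 × 10^9.
With Q = [Cr³⁺]^2/[Fe²⁺]^3 and the known concentrations, [Cr³⁺]^2 in the numerator gives [Cr³⁺] = 1.6 M.

1.6 M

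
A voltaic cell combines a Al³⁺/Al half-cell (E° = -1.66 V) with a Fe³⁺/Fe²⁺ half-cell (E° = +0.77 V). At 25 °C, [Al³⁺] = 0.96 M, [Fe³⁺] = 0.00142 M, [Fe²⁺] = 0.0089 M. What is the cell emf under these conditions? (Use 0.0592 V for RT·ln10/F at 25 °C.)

2.38 V

The Fe³⁺/Fe²⁺ couple has the higher reduction potential and acts as the cathode, so E°_cell = +0.77 − (-1.66) = 2.43 V.
Balancing electrons gives n = 3; the reaction quotient is Q = [Al³⁺]·[Fe²⁺]^3/[Fe³⁺]^3 = 236.
At 25 °C, E = E° − (0.0592/n) log Q = 2.43 − (0.0592/3)(2.374) = 2.430 − 0.047 = 2.383 V.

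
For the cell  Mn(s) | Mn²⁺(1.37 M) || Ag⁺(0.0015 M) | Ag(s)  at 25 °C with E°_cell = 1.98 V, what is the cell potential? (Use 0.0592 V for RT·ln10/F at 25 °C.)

1.81 V

Balancing electrons gives n = 2; the reaction quotient is Q = [Mn²⁺]/[Ag⁺]^2 = 6.09 × 10^5.
At 25 °C, E = E° − (0.0592/n) log Q = 1.98 − (0.0592/2)(5.785) = 1.980 − 0.171 = 1.809 V.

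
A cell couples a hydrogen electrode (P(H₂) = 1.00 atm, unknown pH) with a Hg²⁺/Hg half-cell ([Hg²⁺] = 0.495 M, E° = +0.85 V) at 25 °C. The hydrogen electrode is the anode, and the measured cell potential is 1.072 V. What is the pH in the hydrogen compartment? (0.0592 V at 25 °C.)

pH = 3.90

E°_cell = 0.85 V and n = 2.
log Q = n(E° − E)/0.0592 = 2×(0.85 − 1.072)/0.0592 = -7.500.
With Q = [H⁺]^2 / ([Hg²⁺]·P(H₂)), solving for [H⁺] gives log[H⁺] = -3.903, so pH = 3.90.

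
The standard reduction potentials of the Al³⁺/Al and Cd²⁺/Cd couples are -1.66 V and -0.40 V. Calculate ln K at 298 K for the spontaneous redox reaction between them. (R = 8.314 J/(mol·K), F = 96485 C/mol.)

E°_cell = -0.40 − (-1.66) = 1.26 V, with n = 6 electrons transferred.
At equilibrium E = 0, so the Nernst equation gives ln K = nFE°/RT = (6)(96485)(1.26)/((8.314)(298)) = 294.41.

ln K = 294.4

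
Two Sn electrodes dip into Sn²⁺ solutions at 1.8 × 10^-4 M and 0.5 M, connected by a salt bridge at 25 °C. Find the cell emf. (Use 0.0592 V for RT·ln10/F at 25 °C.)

0.10 V

Both half-cells are Sn²⁺/Sn, so E°_cell = 0. The concentrated side is the cathode; the cell reaction moves Sn²⁺ from high to low concentration with n = 2.
Q = [Sn²⁺]_dilute/[Sn²⁺]_conc = 1.8 × 10^-4/0.5 = 3.6 × 10^-4.
E = 0 − (0.0592/2) log Q = −(0.0592/2)(-3.444) = 0.1019 V.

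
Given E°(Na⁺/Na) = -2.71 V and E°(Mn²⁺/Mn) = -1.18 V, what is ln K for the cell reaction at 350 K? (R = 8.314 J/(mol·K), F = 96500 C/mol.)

E°_cell = -1.18 − (-2.71) = 1.53 V, with n = 2 electrons transferred.
At equilibrium E = 0, so the Nernst equation gives ln K = nFE°/RT = (2)(96500)(1.53)/((8.314)(350)) = 101.48.

ln K = 101.5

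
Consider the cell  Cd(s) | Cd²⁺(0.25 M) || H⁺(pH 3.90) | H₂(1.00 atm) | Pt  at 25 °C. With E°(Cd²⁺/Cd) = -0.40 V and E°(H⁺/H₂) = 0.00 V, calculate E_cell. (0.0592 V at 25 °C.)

0.19 V

The hydrogen couple is the cathode, so E°_cell = 0.40 V; n = 2.
[H⁺] = 10^(−3.90) = 1.3 × 10^-4 M, and Q = [Cd²⁺]·P(H₂) / [H⁺]^2 = 1.58 × 10^7.
E = E° − (0.0592/2) log Q = 0.40 − (0.0592/2)(7.198) = 0.187 V.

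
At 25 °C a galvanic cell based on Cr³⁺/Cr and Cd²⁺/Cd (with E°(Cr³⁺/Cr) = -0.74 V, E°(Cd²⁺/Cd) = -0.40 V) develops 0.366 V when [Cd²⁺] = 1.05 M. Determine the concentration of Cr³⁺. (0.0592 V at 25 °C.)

0.052 M

From the Nernst equation, log Q = n(E° − E)/0.0592 = 6(0.34 − 0.366)/0.0592 = -2.635, so Q = 0.00232.
With Q = [Cr³⁺]^2/[Cd²⁺]^3 and the known concentrations, [Cr³⁺]^2 in the numerator gives [Cr³⁺] = 0.052 M.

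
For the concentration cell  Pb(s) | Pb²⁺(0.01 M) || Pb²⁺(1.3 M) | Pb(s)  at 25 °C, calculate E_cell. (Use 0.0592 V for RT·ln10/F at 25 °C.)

Both half-cells are Pb²⁺/Pb, so E°_cell = 0. The concentrated side is the cathode; the cell reaction moves Pb²⁺ from high to low concentration with n = 2.
Q = [Pb²⁺]_dilute/[Pb²⁺]_conc = 0.01/1.3 = 0.00769.
E = 0 − (0.0592/2) log Q = −(0.0592/2)(-2.114) = 0.0626 V.

0.063 V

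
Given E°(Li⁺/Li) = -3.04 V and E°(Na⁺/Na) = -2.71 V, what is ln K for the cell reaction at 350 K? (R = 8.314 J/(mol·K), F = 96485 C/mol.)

ln K = 10.9

E°_cell = -2.71 − (-3.04) = 0.33 V, with n = 1 electron transferred.
At equilibrium E = 0, so the Nernst equation gives ln K = nFE°/RT = (1)(96485)(0.33)/((8.314)(350)) = 10.94.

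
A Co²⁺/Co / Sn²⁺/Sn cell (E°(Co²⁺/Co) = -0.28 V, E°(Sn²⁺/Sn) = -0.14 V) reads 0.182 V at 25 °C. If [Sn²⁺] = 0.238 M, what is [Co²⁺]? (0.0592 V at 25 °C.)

From the Nernst equation, log Q = n(E° − E)/0.0592 = 2(0.14 − 0.182)/0.0592 = -1.419, so Q = 0.0381.
With Q = [Co²⁺]/[Sn²⁺] and the known concentrations, [Co²⁺] in the numerator gives [Co²⁺] = 0.0091 M.

0.0091 M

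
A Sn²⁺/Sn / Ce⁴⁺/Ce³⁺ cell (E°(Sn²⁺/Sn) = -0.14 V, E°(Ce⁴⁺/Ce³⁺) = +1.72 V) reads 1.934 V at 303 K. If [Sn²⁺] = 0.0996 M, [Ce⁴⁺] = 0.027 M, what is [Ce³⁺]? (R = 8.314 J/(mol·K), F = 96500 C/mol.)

From the Nernst equation, ln Q = nF(E° − E)/RT = 2×96500×(1.86 − 1.934)/(8.314×303) = -5.669, so Q = 0.00345.
With Q = [Sn²⁺]·[Ce³⁺]^2/[Ce⁴⁺]^2 and the known concentrations, [Ce³⁺]^2 in the numerator gives [Ce³⁺] = 0.005 M.

0.005 M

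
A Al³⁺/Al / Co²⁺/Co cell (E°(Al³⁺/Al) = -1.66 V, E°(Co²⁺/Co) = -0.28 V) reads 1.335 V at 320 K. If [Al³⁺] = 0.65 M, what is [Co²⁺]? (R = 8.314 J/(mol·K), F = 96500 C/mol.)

0.029 M

From the Nernst equation, ln Q = nF(E° − E)/RT = 6×96500×(1.38 − 1.335)/(8.314×320) = 9.793, so Q = 1.79 × 10^4.
With Q = [Al³⁺]^2/[Co²⁺]^3 and the known concentrations, [Co²⁺]^3 in the denominator gives [Co²⁺] = 0.029 M.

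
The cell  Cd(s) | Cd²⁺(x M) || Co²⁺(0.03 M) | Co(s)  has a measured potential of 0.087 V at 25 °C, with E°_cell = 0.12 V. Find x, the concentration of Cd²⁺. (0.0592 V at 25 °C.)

From the Nernst equation, log Q = n(E° − E)/0.0592 = 2(0.12 − 0.087)/0.0592 = 1.115, so Q = 13.0.
With Q = [Cd²⁺]/[Co²⁺] and the known concentrations, [Cd²⁺] in the numerator gives [Cd²⁺] = 0.39 M.

0.39 M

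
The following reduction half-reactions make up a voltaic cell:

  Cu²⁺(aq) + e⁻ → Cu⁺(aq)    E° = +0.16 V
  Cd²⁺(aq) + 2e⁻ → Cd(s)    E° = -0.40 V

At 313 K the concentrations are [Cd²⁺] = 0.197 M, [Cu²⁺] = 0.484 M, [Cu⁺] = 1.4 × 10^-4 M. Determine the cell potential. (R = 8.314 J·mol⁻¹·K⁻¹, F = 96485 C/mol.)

0.802 V

The Cu²⁺/Cu⁺ couple has the higher reduction potential and acts as the cathode, so E°_cell = +0.16 − (-0.40) = 0.56 V.
Balancing electrons gives n = 2; the reaction quotient is Q = [Cd²⁺]·[Cu⁺]^2/[Cu²⁺]^2 = 1.65 × 10^-8.
E = E° − (RT/nF) ln Q = 0.56 − (8.314×313)/(2×96485) × (-17.921) = 0.560 + 0.242 = 0.802 V.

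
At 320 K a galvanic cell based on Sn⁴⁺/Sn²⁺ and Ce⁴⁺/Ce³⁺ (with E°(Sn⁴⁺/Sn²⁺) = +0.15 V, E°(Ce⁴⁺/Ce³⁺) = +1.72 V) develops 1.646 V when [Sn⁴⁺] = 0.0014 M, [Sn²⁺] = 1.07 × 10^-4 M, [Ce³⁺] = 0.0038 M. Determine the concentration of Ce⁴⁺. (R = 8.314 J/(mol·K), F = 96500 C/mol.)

From the Nernst equation, ln Q = nF(E° − E)/RT = 2×96500×(1.57 − 1.646)/(8.314×320) = -5.513, so Q = 0.00403.
With Q = [Sn⁴⁺]·[Ce³⁺]^2/([Sn²⁺]·[Ce⁴⁺]^2) and the known concentrations, [Ce⁴⁺]^2 in the denominator gives [Ce⁴⁺] = 0.22 M.

0.22 M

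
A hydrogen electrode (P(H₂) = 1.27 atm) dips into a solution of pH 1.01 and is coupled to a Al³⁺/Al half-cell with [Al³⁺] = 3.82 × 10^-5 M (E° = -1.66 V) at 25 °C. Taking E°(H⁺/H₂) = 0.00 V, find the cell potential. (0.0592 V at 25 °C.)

1.68 V

The hydrogen couple is the cathode, so E°_cell = 1.66 V; n = 6.
[H⁺] = 10^(−1.01) = 0.098 M, and Q = [Al³⁺]^2·P(H₂)^3 / [H⁺]^6 = 0.00343.
E = E° − (0.0592/6) log Q = 1.66 − (0.0592/6)(-2.464) = 1.684 V.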